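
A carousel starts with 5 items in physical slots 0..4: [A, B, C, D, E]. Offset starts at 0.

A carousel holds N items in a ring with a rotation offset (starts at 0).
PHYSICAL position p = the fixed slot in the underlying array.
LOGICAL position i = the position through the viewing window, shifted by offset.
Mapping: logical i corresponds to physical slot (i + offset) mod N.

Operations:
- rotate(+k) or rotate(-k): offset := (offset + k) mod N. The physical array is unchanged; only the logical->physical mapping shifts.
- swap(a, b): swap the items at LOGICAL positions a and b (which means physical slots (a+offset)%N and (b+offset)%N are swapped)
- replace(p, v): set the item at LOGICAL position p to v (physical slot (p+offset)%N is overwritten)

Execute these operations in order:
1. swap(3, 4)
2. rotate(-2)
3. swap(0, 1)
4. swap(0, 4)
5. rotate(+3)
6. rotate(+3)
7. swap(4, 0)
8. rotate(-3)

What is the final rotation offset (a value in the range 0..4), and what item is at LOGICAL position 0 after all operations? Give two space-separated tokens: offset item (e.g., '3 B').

After op 1 (swap(3, 4)): offset=0, physical=[A,B,C,E,D], logical=[A,B,C,E,D]
After op 2 (rotate(-2)): offset=3, physical=[A,B,C,E,D], logical=[E,D,A,B,C]
After op 3 (swap(0, 1)): offset=3, physical=[A,B,C,D,E], logical=[D,E,A,B,C]
After op 4 (swap(0, 4)): offset=3, physical=[A,B,D,C,E], logical=[C,E,A,B,D]
After op 5 (rotate(+3)): offset=1, physical=[A,B,D,C,E], logical=[B,D,C,E,A]
After op 6 (rotate(+3)): offset=4, physical=[A,B,D,C,E], logical=[E,A,B,D,C]
After op 7 (swap(4, 0)): offset=4, physical=[A,B,D,E,C], logical=[C,A,B,D,E]
After op 8 (rotate(-3)): offset=1, physical=[A,B,D,E,C], logical=[B,D,E,C,A]

Answer: 1 B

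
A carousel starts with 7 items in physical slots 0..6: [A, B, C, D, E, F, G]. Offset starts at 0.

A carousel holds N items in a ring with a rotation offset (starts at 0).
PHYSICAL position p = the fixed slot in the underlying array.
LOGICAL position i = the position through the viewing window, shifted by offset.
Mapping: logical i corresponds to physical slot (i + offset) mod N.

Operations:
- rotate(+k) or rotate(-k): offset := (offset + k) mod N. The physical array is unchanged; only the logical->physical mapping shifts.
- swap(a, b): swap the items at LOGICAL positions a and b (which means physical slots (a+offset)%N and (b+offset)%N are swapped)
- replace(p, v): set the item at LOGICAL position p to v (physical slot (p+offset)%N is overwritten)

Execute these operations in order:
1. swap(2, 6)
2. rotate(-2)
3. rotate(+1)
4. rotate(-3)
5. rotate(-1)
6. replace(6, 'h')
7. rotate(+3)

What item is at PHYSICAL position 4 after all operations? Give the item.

After op 1 (swap(2, 6)): offset=0, physical=[A,B,G,D,E,F,C], logical=[A,B,G,D,E,F,C]
After op 2 (rotate(-2)): offset=5, physical=[A,B,G,D,E,F,C], logical=[F,C,A,B,G,D,E]
After op 3 (rotate(+1)): offset=6, physical=[A,B,G,D,E,F,C], logical=[C,A,B,G,D,E,F]
After op 4 (rotate(-3)): offset=3, physical=[A,B,G,D,E,F,C], logical=[D,E,F,C,A,B,G]
After op 5 (rotate(-1)): offset=2, physical=[A,B,G,D,E,F,C], logical=[G,D,E,F,C,A,B]
After op 6 (replace(6, 'h')): offset=2, physical=[A,h,G,D,E,F,C], logical=[G,D,E,F,C,A,h]
After op 7 (rotate(+3)): offset=5, physical=[A,h,G,D,E,F,C], logical=[F,C,A,h,G,D,E]

Answer: E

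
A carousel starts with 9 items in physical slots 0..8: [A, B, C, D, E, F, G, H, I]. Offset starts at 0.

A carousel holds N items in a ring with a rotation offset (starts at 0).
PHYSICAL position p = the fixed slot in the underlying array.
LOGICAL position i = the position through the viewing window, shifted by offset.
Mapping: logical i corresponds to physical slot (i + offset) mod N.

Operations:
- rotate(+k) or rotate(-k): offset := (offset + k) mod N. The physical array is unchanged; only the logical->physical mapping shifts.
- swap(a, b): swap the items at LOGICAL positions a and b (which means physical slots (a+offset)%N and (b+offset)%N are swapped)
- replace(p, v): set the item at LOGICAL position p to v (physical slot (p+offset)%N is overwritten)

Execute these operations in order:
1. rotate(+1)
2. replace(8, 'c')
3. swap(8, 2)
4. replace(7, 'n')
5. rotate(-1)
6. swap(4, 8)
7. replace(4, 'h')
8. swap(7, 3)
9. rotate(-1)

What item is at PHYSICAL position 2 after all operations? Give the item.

Answer: C

Derivation:
After op 1 (rotate(+1)): offset=1, physical=[A,B,C,D,E,F,G,H,I], logical=[B,C,D,E,F,G,H,I,A]
After op 2 (replace(8, 'c')): offset=1, physical=[c,B,C,D,E,F,G,H,I], logical=[B,C,D,E,F,G,H,I,c]
After op 3 (swap(8, 2)): offset=1, physical=[D,B,C,c,E,F,G,H,I], logical=[B,C,c,E,F,G,H,I,D]
After op 4 (replace(7, 'n')): offset=1, physical=[D,B,C,c,E,F,G,H,n], logical=[B,C,c,E,F,G,H,n,D]
After op 5 (rotate(-1)): offset=0, physical=[D,B,C,c,E,F,G,H,n], logical=[D,B,C,c,E,F,G,H,n]
After op 6 (swap(4, 8)): offset=0, physical=[D,B,C,c,n,F,G,H,E], logical=[D,B,C,c,n,F,G,H,E]
After op 7 (replace(4, 'h')): offset=0, physical=[D,B,C,c,h,F,G,H,E], logical=[D,B,C,c,h,F,G,H,E]
After op 8 (swap(7, 3)): offset=0, physical=[D,B,C,H,h,F,G,c,E], logical=[D,B,C,H,h,F,G,c,E]
After op 9 (rotate(-1)): offset=8, physical=[D,B,C,H,h,F,G,c,E], logical=[E,D,B,C,H,h,F,G,c]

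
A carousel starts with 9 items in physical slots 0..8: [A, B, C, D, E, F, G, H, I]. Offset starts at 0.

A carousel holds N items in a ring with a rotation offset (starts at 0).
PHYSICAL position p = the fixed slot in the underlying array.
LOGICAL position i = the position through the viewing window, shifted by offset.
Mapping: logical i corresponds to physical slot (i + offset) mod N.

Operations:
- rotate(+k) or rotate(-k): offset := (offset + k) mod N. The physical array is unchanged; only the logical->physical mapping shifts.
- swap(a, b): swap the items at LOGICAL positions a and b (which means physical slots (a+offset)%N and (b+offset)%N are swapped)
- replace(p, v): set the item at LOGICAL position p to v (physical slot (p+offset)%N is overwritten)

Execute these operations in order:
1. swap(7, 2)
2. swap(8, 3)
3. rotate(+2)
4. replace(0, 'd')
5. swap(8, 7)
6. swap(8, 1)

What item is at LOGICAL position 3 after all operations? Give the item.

After op 1 (swap(7, 2)): offset=0, physical=[A,B,H,D,E,F,G,C,I], logical=[A,B,H,D,E,F,G,C,I]
After op 2 (swap(8, 3)): offset=0, physical=[A,B,H,I,E,F,G,C,D], logical=[A,B,H,I,E,F,G,C,D]
After op 3 (rotate(+2)): offset=2, physical=[A,B,H,I,E,F,G,C,D], logical=[H,I,E,F,G,C,D,A,B]
After op 4 (replace(0, 'd')): offset=2, physical=[A,B,d,I,E,F,G,C,D], logical=[d,I,E,F,G,C,D,A,B]
After op 5 (swap(8, 7)): offset=2, physical=[B,A,d,I,E,F,G,C,D], logical=[d,I,E,F,G,C,D,B,A]
After op 6 (swap(8, 1)): offset=2, physical=[B,I,d,A,E,F,G,C,D], logical=[d,A,E,F,G,C,D,B,I]

Answer: F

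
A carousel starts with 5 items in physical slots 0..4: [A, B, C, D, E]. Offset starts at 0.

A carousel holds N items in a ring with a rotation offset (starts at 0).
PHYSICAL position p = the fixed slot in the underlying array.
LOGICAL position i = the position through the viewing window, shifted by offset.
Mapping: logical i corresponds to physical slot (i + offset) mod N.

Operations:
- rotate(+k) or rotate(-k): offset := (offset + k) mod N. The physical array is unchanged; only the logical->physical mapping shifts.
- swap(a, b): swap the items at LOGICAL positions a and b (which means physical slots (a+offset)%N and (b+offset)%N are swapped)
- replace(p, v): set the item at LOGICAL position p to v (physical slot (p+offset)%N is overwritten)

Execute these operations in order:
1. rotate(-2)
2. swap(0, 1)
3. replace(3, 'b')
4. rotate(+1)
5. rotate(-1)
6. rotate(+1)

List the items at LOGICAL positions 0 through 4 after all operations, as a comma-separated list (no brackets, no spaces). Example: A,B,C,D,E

Answer: D,A,b,C,E

Derivation:
After op 1 (rotate(-2)): offset=3, physical=[A,B,C,D,E], logical=[D,E,A,B,C]
After op 2 (swap(0, 1)): offset=3, physical=[A,B,C,E,D], logical=[E,D,A,B,C]
After op 3 (replace(3, 'b')): offset=3, physical=[A,b,C,E,D], logical=[E,D,A,b,C]
After op 4 (rotate(+1)): offset=4, physical=[A,b,C,E,D], logical=[D,A,b,C,E]
After op 5 (rotate(-1)): offset=3, physical=[A,b,C,E,D], logical=[E,D,A,b,C]
After op 6 (rotate(+1)): offset=4, physical=[A,b,C,E,D], logical=[D,A,b,C,E]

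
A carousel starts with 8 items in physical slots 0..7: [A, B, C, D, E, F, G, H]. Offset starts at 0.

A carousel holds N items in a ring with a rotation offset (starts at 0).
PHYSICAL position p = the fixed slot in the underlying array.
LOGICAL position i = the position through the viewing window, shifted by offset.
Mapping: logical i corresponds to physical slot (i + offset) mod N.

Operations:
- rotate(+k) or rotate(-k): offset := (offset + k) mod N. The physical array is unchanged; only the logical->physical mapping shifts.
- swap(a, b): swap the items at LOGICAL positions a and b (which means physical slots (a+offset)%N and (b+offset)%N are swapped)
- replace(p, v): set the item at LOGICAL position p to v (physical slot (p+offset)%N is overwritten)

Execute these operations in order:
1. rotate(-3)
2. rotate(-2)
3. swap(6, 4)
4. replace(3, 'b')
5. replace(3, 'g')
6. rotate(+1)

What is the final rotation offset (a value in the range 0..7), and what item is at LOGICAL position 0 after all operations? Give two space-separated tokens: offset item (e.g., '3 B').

After op 1 (rotate(-3)): offset=5, physical=[A,B,C,D,E,F,G,H], logical=[F,G,H,A,B,C,D,E]
After op 2 (rotate(-2)): offset=3, physical=[A,B,C,D,E,F,G,H], logical=[D,E,F,G,H,A,B,C]
After op 3 (swap(6, 4)): offset=3, physical=[A,H,C,D,E,F,G,B], logical=[D,E,F,G,B,A,H,C]
After op 4 (replace(3, 'b')): offset=3, physical=[A,H,C,D,E,F,b,B], logical=[D,E,F,b,B,A,H,C]
After op 5 (replace(3, 'g')): offset=3, physical=[A,H,C,D,E,F,g,B], logical=[D,E,F,g,B,A,H,C]
After op 6 (rotate(+1)): offset=4, physical=[A,H,C,D,E,F,g,B], logical=[E,F,g,B,A,H,C,D]

Answer: 4 E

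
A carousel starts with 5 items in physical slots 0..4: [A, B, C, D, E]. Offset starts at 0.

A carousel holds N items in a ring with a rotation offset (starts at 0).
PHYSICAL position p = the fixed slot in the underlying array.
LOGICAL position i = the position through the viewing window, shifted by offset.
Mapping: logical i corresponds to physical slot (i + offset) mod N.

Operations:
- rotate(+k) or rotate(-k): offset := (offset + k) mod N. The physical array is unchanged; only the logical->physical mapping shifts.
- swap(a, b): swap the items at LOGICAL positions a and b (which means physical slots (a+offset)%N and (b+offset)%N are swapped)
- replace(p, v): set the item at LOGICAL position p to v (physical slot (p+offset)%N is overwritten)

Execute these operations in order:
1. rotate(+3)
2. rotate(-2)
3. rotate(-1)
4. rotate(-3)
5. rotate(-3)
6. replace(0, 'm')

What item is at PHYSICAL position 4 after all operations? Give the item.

After op 1 (rotate(+3)): offset=3, physical=[A,B,C,D,E], logical=[D,E,A,B,C]
After op 2 (rotate(-2)): offset=1, physical=[A,B,C,D,E], logical=[B,C,D,E,A]
After op 3 (rotate(-1)): offset=0, physical=[A,B,C,D,E], logical=[A,B,C,D,E]
After op 4 (rotate(-3)): offset=2, physical=[A,B,C,D,E], logical=[C,D,E,A,B]
After op 5 (rotate(-3)): offset=4, physical=[A,B,C,D,E], logical=[E,A,B,C,D]
After op 6 (replace(0, 'm')): offset=4, physical=[A,B,C,D,m], logical=[m,A,B,C,D]

Answer: m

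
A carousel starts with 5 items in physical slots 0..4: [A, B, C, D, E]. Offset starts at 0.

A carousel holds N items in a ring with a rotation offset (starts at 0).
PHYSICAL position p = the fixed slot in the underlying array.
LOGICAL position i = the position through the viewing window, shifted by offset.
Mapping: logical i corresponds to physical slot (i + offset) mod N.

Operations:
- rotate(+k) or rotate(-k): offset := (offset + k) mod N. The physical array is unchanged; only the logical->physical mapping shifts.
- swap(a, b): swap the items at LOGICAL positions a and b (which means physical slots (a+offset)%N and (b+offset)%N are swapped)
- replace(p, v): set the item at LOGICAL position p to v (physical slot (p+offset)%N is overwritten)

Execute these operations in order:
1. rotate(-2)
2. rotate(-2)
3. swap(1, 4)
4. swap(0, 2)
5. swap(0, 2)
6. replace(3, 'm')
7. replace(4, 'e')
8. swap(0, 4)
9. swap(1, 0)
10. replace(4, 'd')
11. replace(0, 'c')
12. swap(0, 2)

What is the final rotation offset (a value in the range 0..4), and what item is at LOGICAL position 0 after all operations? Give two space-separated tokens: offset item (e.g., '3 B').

After op 1 (rotate(-2)): offset=3, physical=[A,B,C,D,E], logical=[D,E,A,B,C]
After op 2 (rotate(-2)): offset=1, physical=[A,B,C,D,E], logical=[B,C,D,E,A]
After op 3 (swap(1, 4)): offset=1, physical=[C,B,A,D,E], logical=[B,A,D,E,C]
After op 4 (swap(0, 2)): offset=1, physical=[C,D,A,B,E], logical=[D,A,B,E,C]
After op 5 (swap(0, 2)): offset=1, physical=[C,B,A,D,E], logical=[B,A,D,E,C]
After op 6 (replace(3, 'm')): offset=1, physical=[C,B,A,D,m], logical=[B,A,D,m,C]
After op 7 (replace(4, 'e')): offset=1, physical=[e,B,A,D,m], logical=[B,A,D,m,e]
After op 8 (swap(0, 4)): offset=1, physical=[B,e,A,D,m], logical=[e,A,D,m,B]
After op 9 (swap(1, 0)): offset=1, physical=[B,A,e,D,m], logical=[A,e,D,m,B]
After op 10 (replace(4, 'd')): offset=1, physical=[d,A,e,D,m], logical=[A,e,D,m,d]
After op 11 (replace(0, 'c')): offset=1, physical=[d,c,e,D,m], logical=[c,e,D,m,d]
After op 12 (swap(0, 2)): offset=1, physical=[d,D,e,c,m], logical=[D,e,c,m,d]

Answer: 1 D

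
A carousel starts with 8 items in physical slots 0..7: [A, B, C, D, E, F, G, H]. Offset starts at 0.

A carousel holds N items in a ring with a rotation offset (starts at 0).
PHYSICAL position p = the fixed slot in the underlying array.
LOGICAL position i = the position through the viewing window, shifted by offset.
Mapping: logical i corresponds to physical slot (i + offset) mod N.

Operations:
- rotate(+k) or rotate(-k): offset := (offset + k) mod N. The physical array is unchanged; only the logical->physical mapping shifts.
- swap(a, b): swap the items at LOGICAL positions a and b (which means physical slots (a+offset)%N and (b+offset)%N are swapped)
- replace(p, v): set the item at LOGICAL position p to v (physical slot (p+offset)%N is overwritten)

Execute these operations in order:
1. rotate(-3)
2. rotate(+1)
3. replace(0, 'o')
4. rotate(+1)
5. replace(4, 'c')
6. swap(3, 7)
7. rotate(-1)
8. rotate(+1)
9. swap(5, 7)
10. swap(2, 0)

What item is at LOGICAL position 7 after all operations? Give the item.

After op 1 (rotate(-3)): offset=5, physical=[A,B,C,D,E,F,G,H], logical=[F,G,H,A,B,C,D,E]
After op 2 (rotate(+1)): offset=6, physical=[A,B,C,D,E,F,G,H], logical=[G,H,A,B,C,D,E,F]
After op 3 (replace(0, 'o')): offset=6, physical=[A,B,C,D,E,F,o,H], logical=[o,H,A,B,C,D,E,F]
After op 4 (rotate(+1)): offset=7, physical=[A,B,C,D,E,F,o,H], logical=[H,A,B,C,D,E,F,o]
After op 5 (replace(4, 'c')): offset=7, physical=[A,B,C,c,E,F,o,H], logical=[H,A,B,C,c,E,F,o]
After op 6 (swap(3, 7)): offset=7, physical=[A,B,o,c,E,F,C,H], logical=[H,A,B,o,c,E,F,C]
After op 7 (rotate(-1)): offset=6, physical=[A,B,o,c,E,F,C,H], logical=[C,H,A,B,o,c,E,F]
After op 8 (rotate(+1)): offset=7, physical=[A,B,o,c,E,F,C,H], logical=[H,A,B,o,c,E,F,C]
After op 9 (swap(5, 7)): offset=7, physical=[A,B,o,c,C,F,E,H], logical=[H,A,B,o,c,C,F,E]
After op 10 (swap(2, 0)): offset=7, physical=[A,H,o,c,C,F,E,B], logical=[B,A,H,o,c,C,F,E]

Answer: E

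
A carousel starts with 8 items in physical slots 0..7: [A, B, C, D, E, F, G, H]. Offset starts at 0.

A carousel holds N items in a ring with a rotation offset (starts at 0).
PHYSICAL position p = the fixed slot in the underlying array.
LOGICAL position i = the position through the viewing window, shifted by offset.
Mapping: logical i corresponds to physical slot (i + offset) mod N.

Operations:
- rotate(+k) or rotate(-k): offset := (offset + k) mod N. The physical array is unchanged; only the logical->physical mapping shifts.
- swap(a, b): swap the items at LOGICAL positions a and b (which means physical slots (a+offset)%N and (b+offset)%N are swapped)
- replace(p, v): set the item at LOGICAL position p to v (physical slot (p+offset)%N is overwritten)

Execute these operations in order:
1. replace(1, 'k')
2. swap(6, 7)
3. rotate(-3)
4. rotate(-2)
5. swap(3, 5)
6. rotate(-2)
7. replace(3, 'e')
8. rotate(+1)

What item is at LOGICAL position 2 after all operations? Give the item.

After op 1 (replace(1, 'k')): offset=0, physical=[A,k,C,D,E,F,G,H], logical=[A,k,C,D,E,F,G,H]
After op 2 (swap(6, 7)): offset=0, physical=[A,k,C,D,E,F,H,G], logical=[A,k,C,D,E,F,H,G]
After op 3 (rotate(-3)): offset=5, physical=[A,k,C,D,E,F,H,G], logical=[F,H,G,A,k,C,D,E]
After op 4 (rotate(-2)): offset=3, physical=[A,k,C,D,E,F,H,G], logical=[D,E,F,H,G,A,k,C]
After op 5 (swap(3, 5)): offset=3, physical=[H,k,C,D,E,F,A,G], logical=[D,E,F,A,G,H,k,C]
After op 6 (rotate(-2)): offset=1, physical=[H,k,C,D,E,F,A,G], logical=[k,C,D,E,F,A,G,H]
After op 7 (replace(3, 'e')): offset=1, physical=[H,k,C,D,e,F,A,G], logical=[k,C,D,e,F,A,G,H]
After op 8 (rotate(+1)): offset=2, physical=[H,k,C,D,e,F,A,G], logical=[C,D,e,F,A,G,H,k]

Answer: e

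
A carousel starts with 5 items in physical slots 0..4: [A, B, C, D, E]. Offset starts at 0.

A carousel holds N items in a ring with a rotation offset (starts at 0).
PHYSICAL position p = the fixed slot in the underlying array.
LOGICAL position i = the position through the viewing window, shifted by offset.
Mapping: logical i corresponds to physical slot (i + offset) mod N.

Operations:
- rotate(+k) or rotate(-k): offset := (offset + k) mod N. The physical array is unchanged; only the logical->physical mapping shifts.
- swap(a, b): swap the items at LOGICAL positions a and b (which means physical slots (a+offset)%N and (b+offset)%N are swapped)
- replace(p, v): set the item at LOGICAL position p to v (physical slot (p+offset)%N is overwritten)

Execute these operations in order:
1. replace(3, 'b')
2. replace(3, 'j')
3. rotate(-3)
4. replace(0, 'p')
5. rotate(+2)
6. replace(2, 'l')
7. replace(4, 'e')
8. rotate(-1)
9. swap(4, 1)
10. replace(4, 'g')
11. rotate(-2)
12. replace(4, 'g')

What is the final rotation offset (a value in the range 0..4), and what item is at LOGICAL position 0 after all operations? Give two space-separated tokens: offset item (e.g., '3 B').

Answer: 1 l

Derivation:
After op 1 (replace(3, 'b')): offset=0, physical=[A,B,C,b,E], logical=[A,B,C,b,E]
After op 2 (replace(3, 'j')): offset=0, physical=[A,B,C,j,E], logical=[A,B,C,j,E]
After op 3 (rotate(-3)): offset=2, physical=[A,B,C,j,E], logical=[C,j,E,A,B]
After op 4 (replace(0, 'p')): offset=2, physical=[A,B,p,j,E], logical=[p,j,E,A,B]
After op 5 (rotate(+2)): offset=4, physical=[A,B,p,j,E], logical=[E,A,B,p,j]
After op 6 (replace(2, 'l')): offset=4, physical=[A,l,p,j,E], logical=[E,A,l,p,j]
After op 7 (replace(4, 'e')): offset=4, physical=[A,l,p,e,E], logical=[E,A,l,p,e]
After op 8 (rotate(-1)): offset=3, physical=[A,l,p,e,E], logical=[e,E,A,l,p]
After op 9 (swap(4, 1)): offset=3, physical=[A,l,E,e,p], logical=[e,p,A,l,E]
After op 10 (replace(4, 'g')): offset=3, physical=[A,l,g,e,p], logical=[e,p,A,l,g]
After op 11 (rotate(-2)): offset=1, physical=[A,l,g,e,p], logical=[l,g,e,p,A]
After op 12 (replace(4, 'g')): offset=1, physical=[g,l,g,e,p], logical=[l,g,e,p,g]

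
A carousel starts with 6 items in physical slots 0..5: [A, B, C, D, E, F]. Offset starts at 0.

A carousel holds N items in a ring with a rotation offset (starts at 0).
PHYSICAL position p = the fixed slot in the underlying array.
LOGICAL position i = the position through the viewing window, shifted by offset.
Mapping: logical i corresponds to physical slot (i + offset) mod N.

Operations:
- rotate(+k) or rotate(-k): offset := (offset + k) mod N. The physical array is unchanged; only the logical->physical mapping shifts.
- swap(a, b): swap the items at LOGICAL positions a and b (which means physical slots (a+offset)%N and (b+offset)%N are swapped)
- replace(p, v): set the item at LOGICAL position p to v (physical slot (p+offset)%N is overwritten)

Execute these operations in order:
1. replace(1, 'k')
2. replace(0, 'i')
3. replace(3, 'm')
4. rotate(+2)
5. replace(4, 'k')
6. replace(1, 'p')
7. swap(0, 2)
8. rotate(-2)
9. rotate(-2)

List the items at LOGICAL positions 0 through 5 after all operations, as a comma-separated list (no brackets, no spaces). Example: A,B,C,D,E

Answer: C,F,k,k,E,p

Derivation:
After op 1 (replace(1, 'k')): offset=0, physical=[A,k,C,D,E,F], logical=[A,k,C,D,E,F]
After op 2 (replace(0, 'i')): offset=0, physical=[i,k,C,D,E,F], logical=[i,k,C,D,E,F]
After op 3 (replace(3, 'm')): offset=0, physical=[i,k,C,m,E,F], logical=[i,k,C,m,E,F]
After op 4 (rotate(+2)): offset=2, physical=[i,k,C,m,E,F], logical=[C,m,E,F,i,k]
After op 5 (replace(4, 'k')): offset=2, physical=[k,k,C,m,E,F], logical=[C,m,E,F,k,k]
After op 6 (replace(1, 'p')): offset=2, physical=[k,k,C,p,E,F], logical=[C,p,E,F,k,k]
After op 7 (swap(0, 2)): offset=2, physical=[k,k,E,p,C,F], logical=[E,p,C,F,k,k]
After op 8 (rotate(-2)): offset=0, physical=[k,k,E,p,C,F], logical=[k,k,E,p,C,F]
After op 9 (rotate(-2)): offset=4, physical=[k,k,E,p,C,F], logical=[C,F,k,k,E,p]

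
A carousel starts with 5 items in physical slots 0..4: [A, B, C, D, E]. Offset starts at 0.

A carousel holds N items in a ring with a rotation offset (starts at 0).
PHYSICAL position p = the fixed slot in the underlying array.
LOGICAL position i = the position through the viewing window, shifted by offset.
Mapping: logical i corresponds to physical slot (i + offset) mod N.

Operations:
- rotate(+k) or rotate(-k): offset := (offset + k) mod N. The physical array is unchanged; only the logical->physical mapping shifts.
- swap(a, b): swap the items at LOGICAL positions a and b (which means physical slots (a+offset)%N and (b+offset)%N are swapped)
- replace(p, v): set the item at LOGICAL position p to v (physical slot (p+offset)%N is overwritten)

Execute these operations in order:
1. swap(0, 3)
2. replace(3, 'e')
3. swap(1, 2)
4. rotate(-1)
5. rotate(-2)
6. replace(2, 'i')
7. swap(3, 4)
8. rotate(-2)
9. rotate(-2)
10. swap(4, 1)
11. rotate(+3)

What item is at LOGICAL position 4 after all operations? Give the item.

After op 1 (swap(0, 3)): offset=0, physical=[D,B,C,A,E], logical=[D,B,C,A,E]
After op 2 (replace(3, 'e')): offset=0, physical=[D,B,C,e,E], logical=[D,B,C,e,E]
After op 3 (swap(1, 2)): offset=0, physical=[D,C,B,e,E], logical=[D,C,B,e,E]
After op 4 (rotate(-1)): offset=4, physical=[D,C,B,e,E], logical=[E,D,C,B,e]
After op 5 (rotate(-2)): offset=2, physical=[D,C,B,e,E], logical=[B,e,E,D,C]
After op 6 (replace(2, 'i')): offset=2, physical=[D,C,B,e,i], logical=[B,e,i,D,C]
After op 7 (swap(3, 4)): offset=2, physical=[C,D,B,e,i], logical=[B,e,i,C,D]
After op 8 (rotate(-2)): offset=0, physical=[C,D,B,e,i], logical=[C,D,B,e,i]
After op 9 (rotate(-2)): offset=3, physical=[C,D,B,e,i], logical=[e,i,C,D,B]
After op 10 (swap(4, 1)): offset=3, physical=[C,D,i,e,B], logical=[e,B,C,D,i]
After op 11 (rotate(+3)): offset=1, physical=[C,D,i,e,B], logical=[D,i,e,B,C]

Answer: C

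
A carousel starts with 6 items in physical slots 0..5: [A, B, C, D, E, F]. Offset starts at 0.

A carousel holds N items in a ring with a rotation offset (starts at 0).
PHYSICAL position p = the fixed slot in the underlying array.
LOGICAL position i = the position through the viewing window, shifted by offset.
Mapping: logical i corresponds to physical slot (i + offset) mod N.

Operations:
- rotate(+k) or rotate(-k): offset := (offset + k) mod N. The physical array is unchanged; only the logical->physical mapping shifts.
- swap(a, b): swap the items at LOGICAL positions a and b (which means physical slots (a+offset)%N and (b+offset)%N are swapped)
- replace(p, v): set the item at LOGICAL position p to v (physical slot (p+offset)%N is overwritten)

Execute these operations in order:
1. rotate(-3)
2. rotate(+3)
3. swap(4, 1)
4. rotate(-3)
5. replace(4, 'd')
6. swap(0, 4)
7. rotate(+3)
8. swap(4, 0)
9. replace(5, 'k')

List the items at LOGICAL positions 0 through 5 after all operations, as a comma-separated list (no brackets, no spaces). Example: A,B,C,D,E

Answer: B,D,C,d,A,k

Derivation:
After op 1 (rotate(-3)): offset=3, physical=[A,B,C,D,E,F], logical=[D,E,F,A,B,C]
After op 2 (rotate(+3)): offset=0, physical=[A,B,C,D,E,F], logical=[A,B,C,D,E,F]
After op 3 (swap(4, 1)): offset=0, physical=[A,E,C,D,B,F], logical=[A,E,C,D,B,F]
After op 4 (rotate(-3)): offset=3, physical=[A,E,C,D,B,F], logical=[D,B,F,A,E,C]
After op 5 (replace(4, 'd')): offset=3, physical=[A,d,C,D,B,F], logical=[D,B,F,A,d,C]
After op 6 (swap(0, 4)): offset=3, physical=[A,D,C,d,B,F], logical=[d,B,F,A,D,C]
After op 7 (rotate(+3)): offset=0, physical=[A,D,C,d,B,F], logical=[A,D,C,d,B,F]
After op 8 (swap(4, 0)): offset=0, physical=[B,D,C,d,A,F], logical=[B,D,C,d,A,F]
After op 9 (replace(5, 'k')): offset=0, physical=[B,D,C,d,A,k], logical=[B,D,C,d,A,k]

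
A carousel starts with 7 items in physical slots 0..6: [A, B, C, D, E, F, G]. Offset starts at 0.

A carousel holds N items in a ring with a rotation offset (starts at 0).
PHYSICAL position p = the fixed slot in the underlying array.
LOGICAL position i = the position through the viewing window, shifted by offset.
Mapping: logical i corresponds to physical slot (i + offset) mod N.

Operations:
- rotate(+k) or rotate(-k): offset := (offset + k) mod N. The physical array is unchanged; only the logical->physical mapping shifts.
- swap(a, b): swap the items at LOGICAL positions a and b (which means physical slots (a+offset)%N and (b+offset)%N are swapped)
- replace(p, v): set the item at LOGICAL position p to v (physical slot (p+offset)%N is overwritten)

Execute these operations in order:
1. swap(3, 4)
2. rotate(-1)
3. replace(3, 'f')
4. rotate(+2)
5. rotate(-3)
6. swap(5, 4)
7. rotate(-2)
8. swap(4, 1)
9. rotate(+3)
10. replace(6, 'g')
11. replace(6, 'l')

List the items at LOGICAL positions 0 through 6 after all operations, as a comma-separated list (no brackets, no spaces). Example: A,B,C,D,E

After op 1 (swap(3, 4)): offset=0, physical=[A,B,C,E,D,F,G], logical=[A,B,C,E,D,F,G]
After op 2 (rotate(-1)): offset=6, physical=[A,B,C,E,D,F,G], logical=[G,A,B,C,E,D,F]
After op 3 (replace(3, 'f')): offset=6, physical=[A,B,f,E,D,F,G], logical=[G,A,B,f,E,D,F]
After op 4 (rotate(+2)): offset=1, physical=[A,B,f,E,D,F,G], logical=[B,f,E,D,F,G,A]
After op 5 (rotate(-3)): offset=5, physical=[A,B,f,E,D,F,G], logical=[F,G,A,B,f,E,D]
After op 6 (swap(5, 4)): offset=5, physical=[A,B,E,f,D,F,G], logical=[F,G,A,B,E,f,D]
After op 7 (rotate(-2)): offset=3, physical=[A,B,E,f,D,F,G], logical=[f,D,F,G,A,B,E]
After op 8 (swap(4, 1)): offset=3, physical=[D,B,E,f,A,F,G], logical=[f,A,F,G,D,B,E]
After op 9 (rotate(+3)): offset=6, physical=[D,B,E,f,A,F,G], logical=[G,D,B,E,f,A,F]
After op 10 (replace(6, 'g')): offset=6, physical=[D,B,E,f,A,g,G], logical=[G,D,B,E,f,A,g]
After op 11 (replace(6, 'l')): offset=6, physical=[D,B,E,f,A,l,G], logical=[G,D,B,E,f,A,l]

Answer: G,D,B,E,f,A,l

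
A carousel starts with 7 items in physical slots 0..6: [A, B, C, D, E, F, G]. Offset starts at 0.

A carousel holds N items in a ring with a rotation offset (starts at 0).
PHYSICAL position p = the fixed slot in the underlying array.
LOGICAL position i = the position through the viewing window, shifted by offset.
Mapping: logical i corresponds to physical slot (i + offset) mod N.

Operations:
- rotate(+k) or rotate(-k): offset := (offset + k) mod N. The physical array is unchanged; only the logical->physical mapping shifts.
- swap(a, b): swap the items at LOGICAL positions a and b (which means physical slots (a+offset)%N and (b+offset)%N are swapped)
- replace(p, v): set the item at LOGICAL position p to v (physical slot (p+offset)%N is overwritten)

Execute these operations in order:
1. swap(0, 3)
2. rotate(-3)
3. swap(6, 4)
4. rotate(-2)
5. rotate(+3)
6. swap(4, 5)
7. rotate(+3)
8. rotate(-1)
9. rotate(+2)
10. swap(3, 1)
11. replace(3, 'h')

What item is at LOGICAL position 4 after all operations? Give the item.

After op 1 (swap(0, 3)): offset=0, physical=[D,B,C,A,E,F,G], logical=[D,B,C,A,E,F,G]
After op 2 (rotate(-3)): offset=4, physical=[D,B,C,A,E,F,G], logical=[E,F,G,D,B,C,A]
After op 3 (swap(6, 4)): offset=4, physical=[D,A,C,B,E,F,G], logical=[E,F,G,D,A,C,B]
After op 4 (rotate(-2)): offset=2, physical=[D,A,C,B,E,F,G], logical=[C,B,E,F,G,D,A]
After op 5 (rotate(+3)): offset=5, physical=[D,A,C,B,E,F,G], logical=[F,G,D,A,C,B,E]
After op 6 (swap(4, 5)): offset=5, physical=[D,A,B,C,E,F,G], logical=[F,G,D,A,B,C,E]
After op 7 (rotate(+3)): offset=1, physical=[D,A,B,C,E,F,G], logical=[A,B,C,E,F,G,D]
After op 8 (rotate(-1)): offset=0, physical=[D,A,B,C,E,F,G], logical=[D,A,B,C,E,F,G]
After op 9 (rotate(+2)): offset=2, physical=[D,A,B,C,E,F,G], logical=[B,C,E,F,G,D,A]
After op 10 (swap(3, 1)): offset=2, physical=[D,A,B,F,E,C,G], logical=[B,F,E,C,G,D,A]
After op 11 (replace(3, 'h')): offset=2, physical=[D,A,B,F,E,h,G], logical=[B,F,E,h,G,D,A]

Answer: G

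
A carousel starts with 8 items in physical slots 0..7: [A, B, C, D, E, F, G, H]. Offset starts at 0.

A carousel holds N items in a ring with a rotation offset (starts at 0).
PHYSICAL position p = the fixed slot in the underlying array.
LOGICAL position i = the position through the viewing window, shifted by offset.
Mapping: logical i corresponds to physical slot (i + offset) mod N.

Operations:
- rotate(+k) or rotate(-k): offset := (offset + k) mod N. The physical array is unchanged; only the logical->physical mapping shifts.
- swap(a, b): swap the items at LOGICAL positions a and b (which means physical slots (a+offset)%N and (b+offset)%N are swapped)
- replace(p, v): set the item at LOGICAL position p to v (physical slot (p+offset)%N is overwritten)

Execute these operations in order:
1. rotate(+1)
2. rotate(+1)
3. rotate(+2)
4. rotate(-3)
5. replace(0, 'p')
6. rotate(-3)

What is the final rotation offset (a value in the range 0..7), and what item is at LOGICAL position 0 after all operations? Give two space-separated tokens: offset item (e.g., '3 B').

Answer: 6 G

Derivation:
After op 1 (rotate(+1)): offset=1, physical=[A,B,C,D,E,F,G,H], logical=[B,C,D,E,F,G,H,A]
After op 2 (rotate(+1)): offset=2, physical=[A,B,C,D,E,F,G,H], logical=[C,D,E,F,G,H,A,B]
After op 3 (rotate(+2)): offset=4, physical=[A,B,C,D,E,F,G,H], logical=[E,F,G,H,A,B,C,D]
After op 4 (rotate(-3)): offset=1, physical=[A,B,C,D,E,F,G,H], logical=[B,C,D,E,F,G,H,A]
After op 5 (replace(0, 'p')): offset=1, physical=[A,p,C,D,E,F,G,H], logical=[p,C,D,E,F,G,H,A]
After op 6 (rotate(-3)): offset=6, physical=[A,p,C,D,E,F,G,H], logical=[G,H,A,p,C,D,E,F]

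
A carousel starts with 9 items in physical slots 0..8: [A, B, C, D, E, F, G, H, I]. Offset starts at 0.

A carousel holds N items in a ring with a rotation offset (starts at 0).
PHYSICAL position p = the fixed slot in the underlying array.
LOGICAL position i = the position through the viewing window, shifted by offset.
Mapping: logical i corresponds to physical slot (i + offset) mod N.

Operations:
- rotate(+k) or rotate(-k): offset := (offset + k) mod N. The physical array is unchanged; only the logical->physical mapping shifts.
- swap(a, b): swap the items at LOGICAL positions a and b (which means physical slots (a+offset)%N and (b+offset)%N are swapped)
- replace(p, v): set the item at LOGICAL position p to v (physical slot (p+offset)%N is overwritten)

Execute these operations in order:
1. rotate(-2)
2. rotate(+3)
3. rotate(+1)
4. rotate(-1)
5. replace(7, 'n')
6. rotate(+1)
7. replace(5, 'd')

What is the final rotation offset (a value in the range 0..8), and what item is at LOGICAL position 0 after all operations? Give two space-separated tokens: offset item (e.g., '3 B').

Answer: 2 C

Derivation:
After op 1 (rotate(-2)): offset=7, physical=[A,B,C,D,E,F,G,H,I], logical=[H,I,A,B,C,D,E,F,G]
After op 2 (rotate(+3)): offset=1, physical=[A,B,C,D,E,F,G,H,I], logical=[B,C,D,E,F,G,H,I,A]
After op 3 (rotate(+1)): offset=2, physical=[A,B,C,D,E,F,G,H,I], logical=[C,D,E,F,G,H,I,A,B]
After op 4 (rotate(-1)): offset=1, physical=[A,B,C,D,E,F,G,H,I], logical=[B,C,D,E,F,G,H,I,A]
After op 5 (replace(7, 'n')): offset=1, physical=[A,B,C,D,E,F,G,H,n], logical=[B,C,D,E,F,G,H,n,A]
After op 6 (rotate(+1)): offset=2, physical=[A,B,C,D,E,F,G,H,n], logical=[C,D,E,F,G,H,n,A,B]
After op 7 (replace(5, 'd')): offset=2, physical=[A,B,C,D,E,F,G,d,n], logical=[C,D,E,F,G,d,n,A,B]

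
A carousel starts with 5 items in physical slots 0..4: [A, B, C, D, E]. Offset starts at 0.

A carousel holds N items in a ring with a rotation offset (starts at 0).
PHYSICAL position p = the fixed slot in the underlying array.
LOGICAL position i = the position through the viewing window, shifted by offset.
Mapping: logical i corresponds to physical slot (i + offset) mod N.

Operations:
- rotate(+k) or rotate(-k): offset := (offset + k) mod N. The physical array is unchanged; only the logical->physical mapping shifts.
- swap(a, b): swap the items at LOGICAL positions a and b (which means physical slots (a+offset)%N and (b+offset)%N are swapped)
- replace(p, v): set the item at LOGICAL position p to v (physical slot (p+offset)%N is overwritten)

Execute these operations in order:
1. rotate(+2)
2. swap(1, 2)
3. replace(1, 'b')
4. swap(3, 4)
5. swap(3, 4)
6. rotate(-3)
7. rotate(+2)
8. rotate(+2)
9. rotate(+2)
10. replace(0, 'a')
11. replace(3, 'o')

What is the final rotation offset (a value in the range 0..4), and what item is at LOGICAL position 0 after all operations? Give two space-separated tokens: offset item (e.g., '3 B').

After op 1 (rotate(+2)): offset=2, physical=[A,B,C,D,E], logical=[C,D,E,A,B]
After op 2 (swap(1, 2)): offset=2, physical=[A,B,C,E,D], logical=[C,E,D,A,B]
After op 3 (replace(1, 'b')): offset=2, physical=[A,B,C,b,D], logical=[C,b,D,A,B]
After op 4 (swap(3, 4)): offset=2, physical=[B,A,C,b,D], logical=[C,b,D,B,A]
After op 5 (swap(3, 4)): offset=2, physical=[A,B,C,b,D], logical=[C,b,D,A,B]
After op 6 (rotate(-3)): offset=4, physical=[A,B,C,b,D], logical=[D,A,B,C,b]
After op 7 (rotate(+2)): offset=1, physical=[A,B,C,b,D], logical=[B,C,b,D,A]
After op 8 (rotate(+2)): offset=3, physical=[A,B,C,b,D], logical=[b,D,A,B,C]
After op 9 (rotate(+2)): offset=0, physical=[A,B,C,b,D], logical=[A,B,C,b,D]
After op 10 (replace(0, 'a')): offset=0, physical=[a,B,C,b,D], logical=[a,B,C,b,D]
After op 11 (replace(3, 'o')): offset=0, physical=[a,B,C,o,D], logical=[a,B,C,o,D]

Answer: 0 a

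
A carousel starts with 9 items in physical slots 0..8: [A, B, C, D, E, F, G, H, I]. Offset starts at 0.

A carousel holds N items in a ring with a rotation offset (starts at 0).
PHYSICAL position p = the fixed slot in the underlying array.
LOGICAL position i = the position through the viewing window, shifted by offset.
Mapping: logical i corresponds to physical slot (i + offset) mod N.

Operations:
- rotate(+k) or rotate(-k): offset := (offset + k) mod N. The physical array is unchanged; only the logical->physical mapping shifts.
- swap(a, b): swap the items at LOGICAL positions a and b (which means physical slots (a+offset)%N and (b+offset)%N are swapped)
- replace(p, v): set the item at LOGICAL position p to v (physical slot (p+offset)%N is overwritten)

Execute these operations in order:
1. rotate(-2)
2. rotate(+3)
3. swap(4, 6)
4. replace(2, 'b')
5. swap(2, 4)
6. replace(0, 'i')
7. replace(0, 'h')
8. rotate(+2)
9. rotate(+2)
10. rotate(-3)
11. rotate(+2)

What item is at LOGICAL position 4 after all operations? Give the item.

Answer: I

Derivation:
After op 1 (rotate(-2)): offset=7, physical=[A,B,C,D,E,F,G,H,I], logical=[H,I,A,B,C,D,E,F,G]
After op 2 (rotate(+3)): offset=1, physical=[A,B,C,D,E,F,G,H,I], logical=[B,C,D,E,F,G,H,I,A]
After op 3 (swap(4, 6)): offset=1, physical=[A,B,C,D,E,H,G,F,I], logical=[B,C,D,E,H,G,F,I,A]
After op 4 (replace(2, 'b')): offset=1, physical=[A,B,C,b,E,H,G,F,I], logical=[B,C,b,E,H,G,F,I,A]
After op 5 (swap(2, 4)): offset=1, physical=[A,B,C,H,E,b,G,F,I], logical=[B,C,H,E,b,G,F,I,A]
After op 6 (replace(0, 'i')): offset=1, physical=[A,i,C,H,E,b,G,F,I], logical=[i,C,H,E,b,G,F,I,A]
After op 7 (replace(0, 'h')): offset=1, physical=[A,h,C,H,E,b,G,F,I], logical=[h,C,H,E,b,G,F,I,A]
After op 8 (rotate(+2)): offset=3, physical=[A,h,C,H,E,b,G,F,I], logical=[H,E,b,G,F,I,A,h,C]
After op 9 (rotate(+2)): offset=5, physical=[A,h,C,H,E,b,G,F,I], logical=[b,G,F,I,A,h,C,H,E]
After op 10 (rotate(-3)): offset=2, physical=[A,h,C,H,E,b,G,F,I], logical=[C,H,E,b,G,F,I,A,h]
After op 11 (rotate(+2)): offset=4, physical=[A,h,C,H,E,b,G,F,I], logical=[E,b,G,F,I,A,h,C,H]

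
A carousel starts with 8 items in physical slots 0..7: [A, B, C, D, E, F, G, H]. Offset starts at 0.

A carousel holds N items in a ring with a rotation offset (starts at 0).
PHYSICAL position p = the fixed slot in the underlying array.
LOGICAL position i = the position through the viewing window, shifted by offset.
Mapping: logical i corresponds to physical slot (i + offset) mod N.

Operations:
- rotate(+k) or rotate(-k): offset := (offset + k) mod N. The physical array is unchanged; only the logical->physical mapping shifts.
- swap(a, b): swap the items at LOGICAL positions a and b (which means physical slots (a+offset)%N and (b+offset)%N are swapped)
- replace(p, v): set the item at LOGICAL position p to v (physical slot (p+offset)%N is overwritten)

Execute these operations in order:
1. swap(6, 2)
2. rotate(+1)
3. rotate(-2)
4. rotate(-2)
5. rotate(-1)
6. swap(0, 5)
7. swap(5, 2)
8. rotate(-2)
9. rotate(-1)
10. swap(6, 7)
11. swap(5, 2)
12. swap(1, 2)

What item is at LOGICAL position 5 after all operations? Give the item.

After op 1 (swap(6, 2)): offset=0, physical=[A,B,G,D,E,F,C,H], logical=[A,B,G,D,E,F,C,H]
After op 2 (rotate(+1)): offset=1, physical=[A,B,G,D,E,F,C,H], logical=[B,G,D,E,F,C,H,A]
After op 3 (rotate(-2)): offset=7, physical=[A,B,G,D,E,F,C,H], logical=[H,A,B,G,D,E,F,C]
After op 4 (rotate(-2)): offset=5, physical=[A,B,G,D,E,F,C,H], logical=[F,C,H,A,B,G,D,E]
After op 5 (rotate(-1)): offset=4, physical=[A,B,G,D,E,F,C,H], logical=[E,F,C,H,A,B,G,D]
After op 6 (swap(0, 5)): offset=4, physical=[A,E,G,D,B,F,C,H], logical=[B,F,C,H,A,E,G,D]
After op 7 (swap(5, 2)): offset=4, physical=[A,C,G,D,B,F,E,H], logical=[B,F,E,H,A,C,G,D]
After op 8 (rotate(-2)): offset=2, physical=[A,C,G,D,B,F,E,H], logical=[G,D,B,F,E,H,A,C]
After op 9 (rotate(-1)): offset=1, physical=[A,C,G,D,B,F,E,H], logical=[C,G,D,B,F,E,H,A]
After op 10 (swap(6, 7)): offset=1, physical=[H,C,G,D,B,F,E,A], logical=[C,G,D,B,F,E,A,H]
After op 11 (swap(5, 2)): offset=1, physical=[H,C,G,E,B,F,D,A], logical=[C,G,E,B,F,D,A,H]
After op 12 (swap(1, 2)): offset=1, physical=[H,C,E,G,B,F,D,A], logical=[C,E,G,B,F,D,A,H]

Answer: D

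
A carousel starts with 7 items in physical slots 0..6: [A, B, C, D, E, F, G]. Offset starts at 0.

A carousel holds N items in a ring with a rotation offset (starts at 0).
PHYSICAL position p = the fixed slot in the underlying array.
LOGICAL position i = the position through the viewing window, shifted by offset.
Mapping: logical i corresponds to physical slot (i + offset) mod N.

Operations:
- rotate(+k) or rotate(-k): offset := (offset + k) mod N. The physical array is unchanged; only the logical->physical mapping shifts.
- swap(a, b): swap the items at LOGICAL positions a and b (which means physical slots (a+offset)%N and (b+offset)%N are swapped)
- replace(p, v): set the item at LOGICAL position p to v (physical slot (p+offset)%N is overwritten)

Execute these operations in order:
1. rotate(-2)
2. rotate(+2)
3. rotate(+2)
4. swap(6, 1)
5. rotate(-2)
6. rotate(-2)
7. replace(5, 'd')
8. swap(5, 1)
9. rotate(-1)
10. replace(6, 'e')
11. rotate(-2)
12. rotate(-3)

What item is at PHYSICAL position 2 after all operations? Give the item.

Answer: C

Derivation:
After op 1 (rotate(-2)): offset=5, physical=[A,B,C,D,E,F,G], logical=[F,G,A,B,C,D,E]
After op 2 (rotate(+2)): offset=0, physical=[A,B,C,D,E,F,G], logical=[A,B,C,D,E,F,G]
After op 3 (rotate(+2)): offset=2, physical=[A,B,C,D,E,F,G], logical=[C,D,E,F,G,A,B]
After op 4 (swap(6, 1)): offset=2, physical=[A,D,C,B,E,F,G], logical=[C,B,E,F,G,A,D]
After op 5 (rotate(-2)): offset=0, physical=[A,D,C,B,E,F,G], logical=[A,D,C,B,E,F,G]
After op 6 (rotate(-2)): offset=5, physical=[A,D,C,B,E,F,G], logical=[F,G,A,D,C,B,E]
After op 7 (replace(5, 'd')): offset=5, physical=[A,D,C,d,E,F,G], logical=[F,G,A,D,C,d,E]
After op 8 (swap(5, 1)): offset=5, physical=[A,D,C,G,E,F,d], logical=[F,d,A,D,C,G,E]
After op 9 (rotate(-1)): offset=4, physical=[A,D,C,G,E,F,d], logical=[E,F,d,A,D,C,G]
After op 10 (replace(6, 'e')): offset=4, physical=[A,D,C,e,E,F,d], logical=[E,F,d,A,D,C,e]
After op 11 (rotate(-2)): offset=2, physical=[A,D,C,e,E,F,d], logical=[C,e,E,F,d,A,D]
After op 12 (rotate(-3)): offset=6, physical=[A,D,C,e,E,F,d], logical=[d,A,D,C,e,E,F]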